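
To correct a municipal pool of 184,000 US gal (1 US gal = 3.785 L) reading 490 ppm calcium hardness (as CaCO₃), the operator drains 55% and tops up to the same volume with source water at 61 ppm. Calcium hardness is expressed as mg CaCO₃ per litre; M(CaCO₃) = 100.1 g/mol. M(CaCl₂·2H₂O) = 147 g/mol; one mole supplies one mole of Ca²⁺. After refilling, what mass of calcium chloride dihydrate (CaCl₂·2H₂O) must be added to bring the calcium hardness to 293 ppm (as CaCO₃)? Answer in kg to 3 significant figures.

39.8 kg

Volume: 184,000 US gal × 3.785 L/gal = 696,440 L.
After draining 55% and refilling: 490 × 0.45 + 61 × 0.55 = 254.05 ppm.
Deficit to target: 293 − 254.05 = 38.95 mg/L.
As CaCO₃: 38.95 mg/L × 696,440 L = 27,130 g; ÷ 100.1 = 271 mol Ca²⁺.
Mass: 271 × 147 = 39,840 g.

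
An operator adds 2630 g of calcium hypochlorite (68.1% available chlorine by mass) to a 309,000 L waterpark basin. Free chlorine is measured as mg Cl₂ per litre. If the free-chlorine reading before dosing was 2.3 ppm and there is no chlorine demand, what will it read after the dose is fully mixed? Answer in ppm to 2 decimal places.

8.10 ppm

Available chlorine delivered: 2630 g × 0.681 = 1791 g as Cl₂.
Concentration rise: 1791 g / 309,000 L = 5.796 mg/L = 5.80 ppm.
Final FC: 2.3 + 5.80 = 8.10 ppm.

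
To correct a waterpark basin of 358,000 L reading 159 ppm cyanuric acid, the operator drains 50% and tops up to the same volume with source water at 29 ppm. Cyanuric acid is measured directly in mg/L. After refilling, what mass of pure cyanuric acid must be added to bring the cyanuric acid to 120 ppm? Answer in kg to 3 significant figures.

After draining 50% and refilling: 159 × 0.50 + 29 × 0.50 = 94 ppm.
Deficit to target: 120 − 94 = 26 mg/L.
Mass: 26 mg/L × 358,000 L = 9308 g cyanuric acid.

9.31 kg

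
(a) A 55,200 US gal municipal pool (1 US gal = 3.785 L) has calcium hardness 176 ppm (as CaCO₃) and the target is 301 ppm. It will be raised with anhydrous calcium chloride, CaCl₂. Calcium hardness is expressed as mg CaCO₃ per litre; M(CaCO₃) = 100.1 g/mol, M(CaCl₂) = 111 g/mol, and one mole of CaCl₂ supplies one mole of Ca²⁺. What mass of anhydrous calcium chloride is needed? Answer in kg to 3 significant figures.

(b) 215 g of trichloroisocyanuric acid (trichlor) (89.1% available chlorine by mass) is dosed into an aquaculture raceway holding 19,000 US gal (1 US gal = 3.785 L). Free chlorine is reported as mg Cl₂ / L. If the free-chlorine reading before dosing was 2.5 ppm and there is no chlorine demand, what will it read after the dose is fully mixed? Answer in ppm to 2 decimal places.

(a) 29.0 kg; (b) 5.16 ppm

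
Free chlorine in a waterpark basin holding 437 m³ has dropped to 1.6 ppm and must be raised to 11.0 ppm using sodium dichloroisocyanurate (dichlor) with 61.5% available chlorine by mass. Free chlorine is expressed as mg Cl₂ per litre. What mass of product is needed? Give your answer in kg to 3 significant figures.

Volume: 437 m³ = 437,000 L.
Chlorine deficit: 11.0 − 1.6 = 9.4 ppm = 9.4 mg/L as Cl₂.
Cl₂ equivalent needed: 9.4 mg/L × 437,000 L = 4,108,000 mg = 4108 g.
Product at 61.5% available chlorine: 4108 / 0.615 = 6679 g.

6.68 kg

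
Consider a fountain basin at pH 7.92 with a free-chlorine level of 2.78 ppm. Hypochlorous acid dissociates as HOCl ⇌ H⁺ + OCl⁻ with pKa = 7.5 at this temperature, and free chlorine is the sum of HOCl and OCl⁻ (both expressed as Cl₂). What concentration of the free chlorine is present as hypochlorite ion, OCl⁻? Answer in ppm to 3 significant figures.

2.01 ppm

[OCl⁻]/[HOCl] = 10^(pH − pKa) = 10^(7.92 − 7.5) = 10^0.42 = 2.63.
Fraction as HOCl = 1 / (1 + 2.63) = 0.2755.
OCl⁻ = (1 − 0.2755) × 2.78 ppm = 2.014 ppm.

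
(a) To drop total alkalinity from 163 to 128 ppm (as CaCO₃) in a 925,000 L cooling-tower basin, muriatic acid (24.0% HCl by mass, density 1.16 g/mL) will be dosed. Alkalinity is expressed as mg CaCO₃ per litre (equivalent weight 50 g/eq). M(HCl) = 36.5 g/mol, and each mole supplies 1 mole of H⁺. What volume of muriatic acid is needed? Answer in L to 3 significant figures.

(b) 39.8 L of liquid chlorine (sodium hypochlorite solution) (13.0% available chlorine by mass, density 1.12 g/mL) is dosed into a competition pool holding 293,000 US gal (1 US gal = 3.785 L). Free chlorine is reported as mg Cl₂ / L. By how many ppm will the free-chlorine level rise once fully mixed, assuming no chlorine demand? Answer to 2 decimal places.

(a) 84.9 L; (b) 5.23 ppm

(a) Alkalinity to neutralize: (163 − 128) = 35 mg/L as CaCO₃ × 925,000 L = 32,380 g as CaCO₃.
(a) Equivalents of H⁺ required: 32,380 ÷ 50 g/eq = 647.5 eq = 647.5 mol HCl.
(a) Mass of HCl: 647.5 × 36.5 = 23,630 g.
(a) Mass of 24.0% solution: 23,630 / 0.24 = 98,470 g.
(a) Volume: 98,470 g ÷ 1.16 g/mL = 84,890 mL.

(b) Volume: 293,000 US gal × 3.785 L/gal = 1,109,005 L.
(b) Mass of solution: 39.8 L × 1000 mL/L × 1.12 g/mL = 44,580 g.
(b) Available chlorine delivered: 44,580 g × 0.13 = 5795 g as Cl₂.
(b) Concentration rise: 5795 g / 1,109,005 L = 5.225 mg/L = 5.23 ppm.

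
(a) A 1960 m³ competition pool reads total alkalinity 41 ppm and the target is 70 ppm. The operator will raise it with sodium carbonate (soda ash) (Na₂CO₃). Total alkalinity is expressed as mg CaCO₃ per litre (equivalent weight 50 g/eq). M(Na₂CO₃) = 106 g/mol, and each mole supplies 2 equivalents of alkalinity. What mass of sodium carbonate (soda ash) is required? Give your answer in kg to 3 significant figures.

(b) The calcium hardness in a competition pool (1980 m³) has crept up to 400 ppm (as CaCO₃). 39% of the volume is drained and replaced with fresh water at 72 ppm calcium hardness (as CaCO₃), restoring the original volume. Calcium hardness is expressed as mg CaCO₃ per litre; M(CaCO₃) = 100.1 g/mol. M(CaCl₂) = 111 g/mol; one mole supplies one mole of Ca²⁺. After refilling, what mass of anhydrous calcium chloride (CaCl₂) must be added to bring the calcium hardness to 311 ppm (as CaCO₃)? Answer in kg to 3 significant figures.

(a) 60.3 kg; (b) 85.5 kg

(a) Volume: 1960 m³ = 1,960,000 L.
(a) Alkalinity to add: (70 − 41) = 29 mg/L as CaCO₃ × 1,960,000 L = 56,840 g as CaCO₃.
(a) Equivalents: 56,840 g ÷ 50 g/eq = 1137 eq.
(a) Each mole of Na₂CO₃ supplies 2 eq, so 1137 / 2 = 568.4 mol.
(a) Mass: 568.4 mol × 106 g/mol = 60,250 g.

(b) Volume: 1980 m³ = 1,980,000 L.
(b) After draining 39% and refilling: 400 × 0.61 + 72 × 0.39 = 272.08 ppm.
(b) Deficit to target: 311 − 272.08 = 38.92 mg/L.
(b) As CaCO₃: 38.92 mg/L × 1,980,000 L = 77,060 g; ÷ 100.1 = 769.8 mol Ca²⁺.
(b) Mass: 769.8 × 111 = 85,450 g.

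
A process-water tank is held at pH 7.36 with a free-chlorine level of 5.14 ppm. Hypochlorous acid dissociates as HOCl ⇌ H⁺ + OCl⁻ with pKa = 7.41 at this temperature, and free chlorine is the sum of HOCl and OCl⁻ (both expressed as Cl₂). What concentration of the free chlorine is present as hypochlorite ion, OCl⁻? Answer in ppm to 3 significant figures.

2.42 ppm

[OCl⁻]/[HOCl] = 10^(pH − pKa) = 10^(7.36 − 7.41) = 10^-0.05 = 0.8913.
Fraction as HOCl = 1 / (1 + 0.8913) = 0.5288.
OCl⁻ = (1 − 0.5288) × 5.14 ppm = 2.422 ppm.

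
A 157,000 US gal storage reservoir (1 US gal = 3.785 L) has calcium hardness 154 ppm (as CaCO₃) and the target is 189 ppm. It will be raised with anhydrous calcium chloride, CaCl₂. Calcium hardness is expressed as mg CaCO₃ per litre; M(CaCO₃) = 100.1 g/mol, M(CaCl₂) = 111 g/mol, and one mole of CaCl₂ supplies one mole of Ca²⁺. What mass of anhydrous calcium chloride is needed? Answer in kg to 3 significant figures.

Volume: 157,000 US gal × 3.785 L/gal = 594,245 L.
Hardness to add: (189 − 154) = 35 mg/L as CaCO₃ × 594,245 L = 20,800 g as CaCO₃.
Moles of Ca²⁺ (1 mol Ca²⁺ ≡ 1 mol CaCO₃): 20,800 / 100.1 g/mol = 207.8 mol.
Mass of CaCl₂: 207.8 × 111 = 23,060 g.

23.1 kg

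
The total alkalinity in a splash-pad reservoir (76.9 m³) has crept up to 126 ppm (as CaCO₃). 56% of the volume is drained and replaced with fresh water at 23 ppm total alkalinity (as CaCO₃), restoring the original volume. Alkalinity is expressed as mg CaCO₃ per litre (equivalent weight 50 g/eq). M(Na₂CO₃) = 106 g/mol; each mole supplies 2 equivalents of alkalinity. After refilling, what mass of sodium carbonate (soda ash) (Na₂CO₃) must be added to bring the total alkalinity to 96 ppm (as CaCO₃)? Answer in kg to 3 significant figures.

Volume: 76.9 m³ = 76,900 L.
After draining 56% and refilling: 126 × 0.44 + 23 × 0.56 = 68.32 ppm.
Deficit to target: 96 − 68.32 = 27.68 mg/L.
As CaCO₃: 27.68 mg/L × 76,900 L = 2129 g; ÷ 50 g/eq ÷ 2 = 21.29 mol Na₂CO₃.
Mass: 21.29 × 106 = 2256 g.

2.26 kg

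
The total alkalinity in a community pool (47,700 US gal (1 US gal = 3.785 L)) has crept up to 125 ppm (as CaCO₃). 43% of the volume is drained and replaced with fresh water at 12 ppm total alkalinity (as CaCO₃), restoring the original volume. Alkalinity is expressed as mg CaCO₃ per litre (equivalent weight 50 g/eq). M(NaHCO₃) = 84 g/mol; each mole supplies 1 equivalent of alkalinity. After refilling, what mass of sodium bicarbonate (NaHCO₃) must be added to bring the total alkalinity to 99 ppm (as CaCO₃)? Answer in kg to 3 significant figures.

Volume: 47,700 US gal × 3.785 L/gal = 180,544 L.
After draining 43% and refilling: 125 × 0.57 + 12 × 0.43 = 76.41 ppm.
Deficit to target: 99 − 76.41 = 22.59 mg/L.
As CaCO₃: 22.59 mg/L × 180,544 L = 4079 g; ÷ 50 g/eq ÷ 1 = 81.57 mol NaHCO₃.
Mass: 81.57 × 84 = 6852 g.

6.85 kg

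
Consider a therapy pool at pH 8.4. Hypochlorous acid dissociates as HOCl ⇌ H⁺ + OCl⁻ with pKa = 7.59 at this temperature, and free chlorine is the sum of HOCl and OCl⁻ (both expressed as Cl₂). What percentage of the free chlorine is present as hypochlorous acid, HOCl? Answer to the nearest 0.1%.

13.4%

[OCl⁻]/[HOCl] = 10^(pH − pKa) = 10^(8.4 − 7.59) = 10^0.81 = 6.457.
Fraction as HOCl = 1 / (1 + 6.457) = 0.1341.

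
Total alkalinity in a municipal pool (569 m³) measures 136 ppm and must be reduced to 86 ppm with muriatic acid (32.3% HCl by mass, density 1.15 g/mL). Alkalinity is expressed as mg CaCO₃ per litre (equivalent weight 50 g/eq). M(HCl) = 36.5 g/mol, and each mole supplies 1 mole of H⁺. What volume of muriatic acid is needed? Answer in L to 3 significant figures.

Volume: 569 m³ = 569,000 L.
Alkalinity to neutralize: (136 − 86) = 50 mg/L as CaCO₃ × 569,000 L = 28,450 g as CaCO₃.
Equivalents of H⁺ required: 28,450 ÷ 50 g/eq = 569 eq = 569 mol HCl.
Mass of HCl: 569 × 36.5 = 20,770 g.
Mass of 32.3% solution: 20,770 / 0.323 = 64,300 g.
Volume: 64,300 g ÷ 1.15 g/mL = 55,910 mL.

55.9 L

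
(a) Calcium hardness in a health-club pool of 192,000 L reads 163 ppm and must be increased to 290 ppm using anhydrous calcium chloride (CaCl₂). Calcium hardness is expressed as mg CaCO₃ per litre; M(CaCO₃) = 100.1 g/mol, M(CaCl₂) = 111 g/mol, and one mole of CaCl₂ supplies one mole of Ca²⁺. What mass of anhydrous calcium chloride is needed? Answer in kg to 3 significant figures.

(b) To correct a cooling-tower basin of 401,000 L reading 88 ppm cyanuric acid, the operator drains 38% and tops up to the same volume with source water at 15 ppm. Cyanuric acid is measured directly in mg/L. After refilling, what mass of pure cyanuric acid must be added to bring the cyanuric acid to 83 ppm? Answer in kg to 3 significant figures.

(a) Hardness to add: (290 − 163) = 127 mg/L as CaCO₃ × 192,000 L = 24,380 g as CaCO₃.
(a) Moles of Ca²⁺ (1 mol Ca²⁺ ≡ 1 mol CaCO₃): 24,380 / 100.1 g/mol = 243.6 mol.
(a) Mass of CaCl₂: 243.6 × 111 = 27,040 g.

(b) After draining 38% and refilling: 88 × 0.62 + 15 × 0.38 = 60.26 ppm.
(b) Deficit to target: 83 − 60.26 = 22.74 mg/L.
(b) Mass: 22.74 mg/L × 401,000 L = 9119 g cyanuric acid.

(a) 27.0 kg; (b) 9.12 kg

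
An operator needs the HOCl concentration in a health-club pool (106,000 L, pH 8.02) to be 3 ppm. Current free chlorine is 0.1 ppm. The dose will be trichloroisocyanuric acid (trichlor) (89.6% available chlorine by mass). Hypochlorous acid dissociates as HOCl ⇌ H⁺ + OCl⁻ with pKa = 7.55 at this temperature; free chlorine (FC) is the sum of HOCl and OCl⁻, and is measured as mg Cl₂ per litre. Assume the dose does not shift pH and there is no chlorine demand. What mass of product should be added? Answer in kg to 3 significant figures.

[OCl⁻]/[HOCl] = 10^(pH − pKa) = 10^(8.02 − 7.55) = 2.951; fraction as HOCl = 1/(1 + 2.951) = 0.2531.
Free chlorine required for 3 ppm HOCl: 3 / 0.2531 = 11.85 ppm.
FC to add: 11.85 − 0.1 = 11.75 mg/L as Cl₂.
Cl₂ equivalent: 11.75 mg/L × 106,000 L = 1246 g.
Product at 89.6% available Cl: 1246 / 0.896 = 1390 g.

1.39 kg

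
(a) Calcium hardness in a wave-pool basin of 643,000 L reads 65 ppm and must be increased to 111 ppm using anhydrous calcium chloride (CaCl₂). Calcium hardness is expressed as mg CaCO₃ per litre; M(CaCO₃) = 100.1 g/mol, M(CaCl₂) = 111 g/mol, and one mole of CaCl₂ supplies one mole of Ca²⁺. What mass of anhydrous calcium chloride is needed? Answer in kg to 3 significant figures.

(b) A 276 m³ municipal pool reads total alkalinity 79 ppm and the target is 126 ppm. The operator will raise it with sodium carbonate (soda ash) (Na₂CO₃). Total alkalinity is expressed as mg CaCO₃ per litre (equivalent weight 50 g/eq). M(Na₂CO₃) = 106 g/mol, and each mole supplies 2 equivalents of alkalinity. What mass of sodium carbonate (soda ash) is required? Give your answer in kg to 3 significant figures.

(a) 32.8 kg; (b) 13.8 kg

(a) Hardness to add: (111 − 65) = 46 mg/L as CaCO₃ × 643,000 L = 29,580 g as CaCO₃.
(a) Moles of Ca²⁺ (1 mol Ca²⁺ ≡ 1 mol CaCO₃): 29,580 / 100.1 g/mol = 295.5 mol.
(a) Mass of CaCl₂: 295.5 × 111 = 32,800 g.

(b) Volume: 276 m³ = 276,000 L.
(b) Alkalinity to add: (126 − 79) = 47 mg/L as CaCO₃ × 276,000 L = 12,970 g as CaCO₃.
(b) Equivalents: 12,970 g ÷ 50 g/eq = 259.4 eq.
(b) Each mole of Na₂CO₃ supplies 2 eq, so 259.4 / 2 = 129.7 mol.
(b) Mass: 129.7 mol × 106 g/mol = 13,750 g.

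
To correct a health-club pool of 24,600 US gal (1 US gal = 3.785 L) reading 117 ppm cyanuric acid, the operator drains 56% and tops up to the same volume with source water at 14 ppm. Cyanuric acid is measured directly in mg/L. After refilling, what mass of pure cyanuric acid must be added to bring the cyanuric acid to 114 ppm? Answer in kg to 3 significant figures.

Volume: 24,600 US gal × 3.785 L/gal = 93,111 L.
After draining 56% and refilling: 117 × 0.44 + 14 × 0.56 = 59.32 ppm.
Deficit to target: 114 − 59.32 = 54.68 mg/L.
Mass: 54.68 mg/L × 93,111 L = 5091 g cyanuric acid.

5.09 kg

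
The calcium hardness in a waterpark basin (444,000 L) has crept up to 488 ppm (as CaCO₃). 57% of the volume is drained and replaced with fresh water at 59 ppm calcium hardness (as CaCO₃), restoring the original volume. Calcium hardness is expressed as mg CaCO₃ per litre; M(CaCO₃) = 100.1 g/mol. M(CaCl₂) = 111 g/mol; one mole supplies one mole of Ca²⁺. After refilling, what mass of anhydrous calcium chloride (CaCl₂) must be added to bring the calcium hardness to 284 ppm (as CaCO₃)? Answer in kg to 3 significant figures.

20.0 kg

After draining 57% and refilling: 488 × 0.43 + 59 × 0.57 = 243.47 ppm.
Deficit to target: 284 − 243.47 = 40.53 mg/L.
As CaCO₃: 40.53 mg/L × 444,000 L = 18,000 g; ÷ 100.1 = 179.8 mol Ca²⁺.
Mass: 179.8 × 111 = 19,950 g.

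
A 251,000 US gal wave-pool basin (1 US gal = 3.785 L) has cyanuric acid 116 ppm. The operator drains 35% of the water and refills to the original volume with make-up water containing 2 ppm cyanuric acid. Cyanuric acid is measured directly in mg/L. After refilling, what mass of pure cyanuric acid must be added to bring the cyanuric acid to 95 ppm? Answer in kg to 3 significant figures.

18.0 kg

Volume: 251,000 US gal × 3.785 L/gal = 950,035 L.
After draining 35% and refilling: 116 × 0.65 + 2 × 0.35 = 76.1 ppm.
Deficit to target: 95 − 76.1 = 18.9 mg/L.
Mass: 18.9 mg/L × 950,035 L = 17,960 g cyanuric acid.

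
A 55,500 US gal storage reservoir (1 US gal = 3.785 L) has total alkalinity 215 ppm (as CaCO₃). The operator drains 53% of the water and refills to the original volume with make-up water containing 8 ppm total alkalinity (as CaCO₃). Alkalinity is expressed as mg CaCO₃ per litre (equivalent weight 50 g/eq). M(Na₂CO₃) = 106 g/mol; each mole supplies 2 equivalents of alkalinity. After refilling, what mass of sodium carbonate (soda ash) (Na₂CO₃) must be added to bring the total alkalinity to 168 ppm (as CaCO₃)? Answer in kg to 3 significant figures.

14.0 kg

Volume: 55,500 US gal × 3.785 L/gal = 210,068 L.
After draining 53% and refilling: 215 × 0.47 + 8 × 0.53 = 105.29 ppm.
Deficit to target: 168 − 105.29 = 62.71 mg/L.
As CaCO₃: 62.71 mg/L × 210,068 L = 13,170 g; ÷ 50 g/eq ÷ 2 = 131.7 mol Na₂CO₃.
Mass: 131.7 × 106 = 13,960 g.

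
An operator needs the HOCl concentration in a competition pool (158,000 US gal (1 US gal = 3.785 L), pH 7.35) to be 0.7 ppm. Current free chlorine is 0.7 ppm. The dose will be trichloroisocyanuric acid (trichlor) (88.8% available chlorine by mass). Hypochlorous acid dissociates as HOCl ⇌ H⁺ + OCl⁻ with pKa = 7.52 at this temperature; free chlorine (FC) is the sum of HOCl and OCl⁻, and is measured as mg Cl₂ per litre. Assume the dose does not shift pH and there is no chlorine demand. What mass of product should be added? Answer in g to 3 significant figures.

319 g

Volume: 158,000 US gal × 3.785 L/gal = 598,030 L.
[OCl⁻]/[HOCl] = 10^(pH − pKa) = 10^(7.35 − 7.52) = 0.6761; fraction as HOCl = 1/(1 + 0.6761) = 0.5966.
Free chlorine required for 0.7 ppm HOCl: 0.7 / 0.5966 = 1.173 ppm.
FC to add: 1.173 − 0.7 = 0.4733 mg/L as Cl₂.
Cl₂ equivalent: 0.4733 mg/L × 598,030 L = 283 g.
Product at 88.8% available Cl: 283 / 0.888 = 318.7 g.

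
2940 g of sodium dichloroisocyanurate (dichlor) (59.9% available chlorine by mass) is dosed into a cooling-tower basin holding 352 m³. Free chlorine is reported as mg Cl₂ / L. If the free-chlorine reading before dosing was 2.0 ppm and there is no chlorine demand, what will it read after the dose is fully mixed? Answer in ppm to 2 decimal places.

7.00 ppm

Volume: 352 m³ = 352,000 L.
Available chlorine delivered: 2940 g × 0.599 = 1761 g as Cl₂.
Concentration rise: 1761 g / 352,000 L = 5.003 mg/L = 5.00 ppm.
Final FC: 2.0 + 5.00 = 7.00 ppm.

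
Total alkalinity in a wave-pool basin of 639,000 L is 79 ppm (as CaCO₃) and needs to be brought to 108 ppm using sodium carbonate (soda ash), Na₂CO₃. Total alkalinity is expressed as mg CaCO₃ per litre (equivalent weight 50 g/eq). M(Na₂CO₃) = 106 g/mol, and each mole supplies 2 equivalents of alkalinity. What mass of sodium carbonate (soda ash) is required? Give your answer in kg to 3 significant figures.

Alkalinity to add: (108 − 79) = 29 mg/L as CaCO₃ × 639,000 L = 18,530 g as CaCO₃.
Equivalents: 18,530 g ÷ 50 g/eq = 370.6 eq.
Each mole of Na₂CO₃ supplies 2 eq, so 370.6 / 2 = 185.3 mol.
Mass: 185.3 mol × 106 g/mol = 19,640 g.

19.6 kg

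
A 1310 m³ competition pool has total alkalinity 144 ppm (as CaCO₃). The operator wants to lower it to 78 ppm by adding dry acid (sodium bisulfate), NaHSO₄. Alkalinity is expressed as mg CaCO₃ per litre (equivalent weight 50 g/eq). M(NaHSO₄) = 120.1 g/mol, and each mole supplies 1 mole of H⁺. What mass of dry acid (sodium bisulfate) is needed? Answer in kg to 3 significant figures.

208 kg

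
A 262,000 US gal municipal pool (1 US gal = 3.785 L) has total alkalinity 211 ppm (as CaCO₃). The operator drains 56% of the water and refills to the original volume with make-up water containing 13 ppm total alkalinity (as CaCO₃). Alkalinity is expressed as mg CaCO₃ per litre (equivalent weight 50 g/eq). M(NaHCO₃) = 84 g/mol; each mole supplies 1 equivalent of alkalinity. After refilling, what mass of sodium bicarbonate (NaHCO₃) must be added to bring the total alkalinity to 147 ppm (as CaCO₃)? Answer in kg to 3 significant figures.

78.1 kg

Volume: 262,000 US gal × 3.785 L/gal = 991,670 L.
After draining 56% and refilling: 211 × 0.44 + 13 × 0.56 = 100.12 ppm.
Deficit to target: 147 − 100.12 = 46.88 mg/L.
As CaCO₃: 46.88 mg/L × 991,670 L = 46,490 g; ÷ 50 g/eq ÷ 1 = 929.8 mol NaHCO₃.
Mass: 929.8 × 84 = 78,100 g.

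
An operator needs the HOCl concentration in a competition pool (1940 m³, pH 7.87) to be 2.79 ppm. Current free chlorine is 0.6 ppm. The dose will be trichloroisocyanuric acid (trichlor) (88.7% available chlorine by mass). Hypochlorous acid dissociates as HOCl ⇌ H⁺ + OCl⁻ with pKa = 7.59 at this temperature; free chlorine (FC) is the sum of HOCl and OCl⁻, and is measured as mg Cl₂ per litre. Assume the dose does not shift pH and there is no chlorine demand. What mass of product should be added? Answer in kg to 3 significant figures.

16.4 kg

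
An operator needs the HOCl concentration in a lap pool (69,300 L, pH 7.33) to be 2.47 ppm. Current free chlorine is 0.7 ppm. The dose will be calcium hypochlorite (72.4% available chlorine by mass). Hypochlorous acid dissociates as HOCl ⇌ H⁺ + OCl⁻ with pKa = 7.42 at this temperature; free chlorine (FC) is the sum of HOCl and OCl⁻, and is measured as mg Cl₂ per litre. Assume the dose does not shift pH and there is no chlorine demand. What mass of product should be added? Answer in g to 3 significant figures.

362 g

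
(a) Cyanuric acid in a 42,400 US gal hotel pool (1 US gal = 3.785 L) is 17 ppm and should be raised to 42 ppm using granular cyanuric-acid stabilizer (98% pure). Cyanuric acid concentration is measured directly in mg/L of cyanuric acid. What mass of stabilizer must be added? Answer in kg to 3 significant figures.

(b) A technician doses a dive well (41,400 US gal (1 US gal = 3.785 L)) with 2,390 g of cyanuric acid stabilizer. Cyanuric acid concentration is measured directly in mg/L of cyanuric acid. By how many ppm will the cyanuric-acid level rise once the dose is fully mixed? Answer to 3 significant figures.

(a) Volume: 42,400 US gal × 3.785 L/gal = 160,484 L.
(a) CYA to add: (42 − 17) = 25 mg/L × 160,484 L = 4012 g cyanuric acid.
(a) At 98% purity: 4012 / 0.98 = 4094 g product.

(b) Volume: 41,400 US gal × 3.785 L/gal = 156,699 L.
(b) Rise: 2,390 g / 156,699 L × 1000 = 15.25 mg/L.

(a) 4.09 kg; (b) 15.3 ppm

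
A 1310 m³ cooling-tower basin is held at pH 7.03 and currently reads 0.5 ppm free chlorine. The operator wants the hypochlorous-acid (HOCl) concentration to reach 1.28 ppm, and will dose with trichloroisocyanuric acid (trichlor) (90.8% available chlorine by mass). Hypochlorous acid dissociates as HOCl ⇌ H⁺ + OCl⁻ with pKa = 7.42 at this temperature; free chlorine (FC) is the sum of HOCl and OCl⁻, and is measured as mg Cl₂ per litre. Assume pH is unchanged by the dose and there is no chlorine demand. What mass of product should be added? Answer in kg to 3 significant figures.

1.88 kg

Volume: 1310 m³ = 1,310,000 L.
[OCl⁻]/[HOCl] = 10^(pH − pKa) = 10^(7.03 − 7.42) = 0.4074; fraction as HOCl = 1/(1 + 0.4074) = 0.7105.
Free chlorine required for 1.28 ppm HOCl: 1.28 / 0.7105 = 1.801 ppm.
FC to add: 1.801 − 0.5 = 1.301 mg/L as Cl₂.
Cl₂ equivalent: 1.301 mg/L × 1,310,000 L = 1705 g.
Product at 90.8% available Cl: 1705 / 0.908 = 1878 g.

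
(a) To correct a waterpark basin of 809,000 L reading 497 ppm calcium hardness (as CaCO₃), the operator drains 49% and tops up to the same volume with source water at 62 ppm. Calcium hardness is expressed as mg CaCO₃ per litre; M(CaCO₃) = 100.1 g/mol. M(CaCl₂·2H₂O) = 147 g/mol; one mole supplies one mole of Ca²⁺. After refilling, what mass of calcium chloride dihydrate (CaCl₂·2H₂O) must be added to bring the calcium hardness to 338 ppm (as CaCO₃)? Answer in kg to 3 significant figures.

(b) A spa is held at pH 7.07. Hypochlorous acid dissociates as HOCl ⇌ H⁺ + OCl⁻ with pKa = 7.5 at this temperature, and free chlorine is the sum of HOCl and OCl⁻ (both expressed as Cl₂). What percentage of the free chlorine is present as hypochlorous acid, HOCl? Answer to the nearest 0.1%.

(a) 64.3 kg; (b) 72.9%

(a) After draining 49% and refilling: 497 × 0.51 + 62 × 0.49 = 283.85 ppm.
(a) Deficit to target: 338 − 283.85 = 54.15 mg/L.
(a) As CaCO₃: 54.15 mg/L × 809,000 L = 43,810 g; ÷ 100.1 = 437.6 mol Ca²⁺.
(a) Mass: 437.6 × 147 = 64,330 g.

(b) [OCl⁻]/[HOCl] = 10^(pH − pKa) = 10^(7.07 − 7.5) = 10^-0.43 = 0.3715.
(b) Fraction as HOCl = 1 / (1 + 0.3715) = 0.7291.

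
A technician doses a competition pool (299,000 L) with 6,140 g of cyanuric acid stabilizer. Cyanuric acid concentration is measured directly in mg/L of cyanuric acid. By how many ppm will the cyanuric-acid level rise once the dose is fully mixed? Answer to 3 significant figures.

Rise: 6,140 g / 299,000 L × 1000 = 20.54 mg/L.

20.5 ppm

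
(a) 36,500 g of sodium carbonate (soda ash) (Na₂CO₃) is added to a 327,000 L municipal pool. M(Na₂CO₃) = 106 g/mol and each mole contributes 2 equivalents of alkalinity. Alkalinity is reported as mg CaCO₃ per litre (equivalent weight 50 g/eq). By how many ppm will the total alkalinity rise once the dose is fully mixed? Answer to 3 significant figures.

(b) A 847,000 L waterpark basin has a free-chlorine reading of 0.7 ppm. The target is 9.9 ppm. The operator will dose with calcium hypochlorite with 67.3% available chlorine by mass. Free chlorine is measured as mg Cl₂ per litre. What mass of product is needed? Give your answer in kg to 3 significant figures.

(a) 105 ppm; (b) 11.6 kg

(a) Moles of Na₂CO₃: 36,500 g ÷ 106 g/mol = 344.3 mol → 688.7 eq of alkalinity.
(a) As CaCO₃: 688.7 eq × 50 g/eq = 34,430 g.
(a) Rise: 34,430 g / 327,000 L × 1000 = 105.3 mg/L.

(b) Chlorine deficit: 9.9 − 0.7 = 9.2 ppm = 9.2 mg/L as Cl₂.
(b) Cl₂ equivalent needed: 9.2 mg/L × 847,000 L = 7,792,000 mg = 7792 g.
(b) Product at 67.3% available chlorine: 7792 / 0.673 = 11,580 g.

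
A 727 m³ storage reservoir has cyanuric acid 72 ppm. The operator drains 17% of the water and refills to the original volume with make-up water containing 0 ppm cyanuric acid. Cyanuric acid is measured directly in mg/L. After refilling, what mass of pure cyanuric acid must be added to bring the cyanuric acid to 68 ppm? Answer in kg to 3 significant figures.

Volume: 727 m³ = 727,000 L.
After draining 17% and refilling: 72 × 0.83 + 0 × 0.17 = 59.76 ppm.
Deficit to target: 68 − 59.76 = 8.24 mg/L.
Mass: 8.24 mg/L × 727,000 L = 5990 g cyanuric acid.

5.99 kg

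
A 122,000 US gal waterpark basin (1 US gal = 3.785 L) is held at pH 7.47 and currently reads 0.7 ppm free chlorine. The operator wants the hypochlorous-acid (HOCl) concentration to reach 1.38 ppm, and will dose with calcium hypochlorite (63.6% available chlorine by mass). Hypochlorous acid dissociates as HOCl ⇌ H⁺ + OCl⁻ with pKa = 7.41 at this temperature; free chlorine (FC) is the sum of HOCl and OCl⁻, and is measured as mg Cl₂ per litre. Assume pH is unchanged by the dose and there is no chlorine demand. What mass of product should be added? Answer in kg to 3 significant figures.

Volume: 122,000 US gal × 3.785 L/gal = 461,770 L.
[OCl⁻]/[HOCl] = 10^(pH − pKa) = 10^(7.47 − 7.41) = 1.148; fraction as HOCl = 1/(1 + 1.148) = 0.4655.
Free chlorine required for 1.38 ppm HOCl: 1.38 / 0.4655 = 2.964 ppm.
FC to add: 2.964 − 0.7 = 2.264 mg/L as Cl₂.
Cl₂ equivalent: 2.264 mg/L × 461,770 L = 1046 g.
Product at 63.6% available Cl: 1046 / 0.636 = 1644 g.

1.64 kg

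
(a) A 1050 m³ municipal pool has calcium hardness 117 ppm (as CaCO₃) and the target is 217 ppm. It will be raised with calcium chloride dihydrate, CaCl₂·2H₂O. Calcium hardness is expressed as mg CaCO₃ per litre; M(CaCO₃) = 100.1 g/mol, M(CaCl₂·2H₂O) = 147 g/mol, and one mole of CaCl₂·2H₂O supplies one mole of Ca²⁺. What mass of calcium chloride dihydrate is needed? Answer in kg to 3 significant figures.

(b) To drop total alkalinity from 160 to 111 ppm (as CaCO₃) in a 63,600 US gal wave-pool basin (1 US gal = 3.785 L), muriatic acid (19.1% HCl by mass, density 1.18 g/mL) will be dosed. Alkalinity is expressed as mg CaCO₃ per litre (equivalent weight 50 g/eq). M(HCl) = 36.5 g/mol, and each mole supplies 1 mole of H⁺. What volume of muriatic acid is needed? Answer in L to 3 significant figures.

(a) Volume: 1050 m³ = 1,050,000 L.
(a) Hardness to add: (217 − 117) = 100 mg/L as CaCO₃ × 1,050,000 L = 105,000 g as CaCO₃.
(a) Moles of Ca²⁺ (1 mol Ca²⁺ ≡ 1 mol CaCO₃): 105,000 / 100.1 g/mol = 1049 mol.
(a) Mass of CaCl₂·2H₂O: 1049 × 147 = 154,200 g.

(b) Volume: 63,600 US gal × 3.785 L/gal = 240,726 L.
(b) Alkalinity to neutralize: (160 − 111) = 49 mg/L as CaCO₃ × 240,726 L = 11,800 g as CaCO₃.
(b) Equivalents of H⁺ required: 11,800 ÷ 50 g/eq = 235.9 eq = 235.9 mol HCl.
(b) Mass of HCl: 235.9 × 36.5 = 8611 g.
(b) Mass of 19.1% solution: 8611 / 0.191 = 45,080 g.
(b) Volume: 45,080 g ÷ 1.18 g/mL = 38,210 mL.

(a) 154 kg; (b) 38.2 L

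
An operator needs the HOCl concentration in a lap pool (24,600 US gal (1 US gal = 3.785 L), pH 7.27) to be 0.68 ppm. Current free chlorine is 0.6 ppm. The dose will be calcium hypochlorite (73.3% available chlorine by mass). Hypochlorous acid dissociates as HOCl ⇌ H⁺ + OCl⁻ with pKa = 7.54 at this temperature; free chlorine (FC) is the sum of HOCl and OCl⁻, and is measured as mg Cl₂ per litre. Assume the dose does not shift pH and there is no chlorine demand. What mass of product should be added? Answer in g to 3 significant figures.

Volume: 24,600 US gal × 3.785 L/gal = 93,111 L.
[OCl⁻]/[HOCl] = 10^(pH − pKa) = 10^(7.27 − 7.54) = 0.537; fraction as HOCl = 1/(1 + 0.537) = 0.6506.
Free chlorine required for 0.68 ppm HOCl: 0.68 / 0.6506 = 1.045 ppm.
FC to add: 1.045 − 0.6 = 0.4452 mg/L as Cl₂.
Cl₂ equivalent: 0.4452 mg/L × 93,111 L = 41.45 g.
Product at 73.3% available Cl: 41.45 / 0.733 = 56.55 g.

56.6 g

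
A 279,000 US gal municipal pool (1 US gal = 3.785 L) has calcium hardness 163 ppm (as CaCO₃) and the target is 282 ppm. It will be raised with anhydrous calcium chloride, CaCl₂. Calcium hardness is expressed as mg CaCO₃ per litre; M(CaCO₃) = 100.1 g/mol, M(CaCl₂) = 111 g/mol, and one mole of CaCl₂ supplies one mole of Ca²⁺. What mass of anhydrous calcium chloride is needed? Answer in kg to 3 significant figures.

Volume: 279,000 US gal × 3.785 L/gal = 1,056,015 L.
Hardness to add: (282 − 163) = 119 mg/L as CaCO₃ × 1,056,015 L = 125,700 g as CaCO₃.
Moles of Ca²⁺ (1 mol Ca²⁺ ≡ 1 mol CaCO₃): 125,700 / 100.1 g/mol = 1255 mol.
Mass of CaCl₂: 1255 × 111 = 139,300 g.

139 kg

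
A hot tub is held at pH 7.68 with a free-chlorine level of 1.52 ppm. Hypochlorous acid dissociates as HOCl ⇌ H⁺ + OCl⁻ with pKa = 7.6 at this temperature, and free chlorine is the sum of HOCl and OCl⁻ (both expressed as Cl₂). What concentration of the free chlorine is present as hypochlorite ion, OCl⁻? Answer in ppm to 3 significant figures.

0.830 ppm

[OCl⁻]/[HOCl] = 10^(pH − pKa) = 10^(7.68 − 7.6) = 10^0.08 = 1.202.
Fraction as HOCl = 1 / (1 + 1.202) = 0.4541.
OCl⁻ = (1 − 0.4541) × 1.52 ppm = 0.8298 ppm.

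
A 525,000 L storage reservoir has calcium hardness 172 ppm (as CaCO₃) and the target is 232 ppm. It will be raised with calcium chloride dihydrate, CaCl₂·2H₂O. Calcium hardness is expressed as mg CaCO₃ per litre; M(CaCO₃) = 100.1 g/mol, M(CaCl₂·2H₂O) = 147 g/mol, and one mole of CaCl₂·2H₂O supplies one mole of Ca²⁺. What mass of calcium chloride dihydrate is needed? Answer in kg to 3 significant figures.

46.3 kg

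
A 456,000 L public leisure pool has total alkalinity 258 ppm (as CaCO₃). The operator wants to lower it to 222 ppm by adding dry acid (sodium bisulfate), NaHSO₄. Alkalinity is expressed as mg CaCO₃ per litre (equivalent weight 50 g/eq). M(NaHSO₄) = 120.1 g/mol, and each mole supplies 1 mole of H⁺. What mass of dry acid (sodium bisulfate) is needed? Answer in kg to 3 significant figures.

Alkalinity to neutralize: (258 − 222) = 36 mg/L as CaCO₃ × 456,000 L = 16,420 g as CaCO₃.
Equivalents of H⁺ required: 16,420 ÷ 50 g/eq = 328.3 eq = 328.3 mol NaHSO₄.
Mass of NaHSO₄: 328.3 × 120.1 = 39,430 g.

39.4 kg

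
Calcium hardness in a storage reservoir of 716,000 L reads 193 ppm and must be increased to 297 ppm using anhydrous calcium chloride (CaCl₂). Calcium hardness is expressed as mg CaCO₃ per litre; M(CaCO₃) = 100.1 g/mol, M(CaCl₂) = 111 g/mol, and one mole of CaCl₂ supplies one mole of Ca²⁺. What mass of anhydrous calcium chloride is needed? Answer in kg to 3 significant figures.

Hardness to add: (297 − 193) = 104 mg/L as CaCO₃ × 716,000 L = 74,460 g as CaCO₃.
Moles of Ca²⁺ (1 mol Ca²⁺ ≡ 1 mol CaCO₃): 74,460 / 100.1 g/mol = 743.9 mol.
Mass of CaCl₂: 743.9 × 111 = 82,570 g.

82.6 kg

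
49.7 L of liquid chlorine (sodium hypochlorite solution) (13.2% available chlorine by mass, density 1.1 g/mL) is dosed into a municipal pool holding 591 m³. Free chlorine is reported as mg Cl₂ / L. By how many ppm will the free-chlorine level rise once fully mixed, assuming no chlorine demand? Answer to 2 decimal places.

Volume: 591 m³ = 591,000 L.
Mass of solution: 49.7 L × 1000 mL/L × 1.1 g/mL = 54,670 g.
Available chlorine delivered: 54,670 g × 0.132 = 7216 g as Cl₂.
Concentration rise: 7216 g / 591,000 L = 12.21 mg/L = 12.21 ppm.

12.21 ppm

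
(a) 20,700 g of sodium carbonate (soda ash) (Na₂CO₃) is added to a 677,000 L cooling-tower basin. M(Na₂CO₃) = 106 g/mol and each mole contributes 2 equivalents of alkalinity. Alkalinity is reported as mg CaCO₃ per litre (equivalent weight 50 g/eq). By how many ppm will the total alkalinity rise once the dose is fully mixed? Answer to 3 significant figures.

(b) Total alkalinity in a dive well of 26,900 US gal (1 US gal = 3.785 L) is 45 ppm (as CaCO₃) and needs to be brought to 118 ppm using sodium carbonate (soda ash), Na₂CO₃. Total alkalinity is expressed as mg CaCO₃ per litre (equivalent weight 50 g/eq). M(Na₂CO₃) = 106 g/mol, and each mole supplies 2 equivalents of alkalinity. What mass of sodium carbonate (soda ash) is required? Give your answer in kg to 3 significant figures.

(a) 28.8 ppm; (b) 7.88 kg

(a) Moles of Na₂CO₃: 20,700 g ÷ 106 g/mol = 195.3 mol → 390.6 eq of alkalinity.
(a) As CaCO₃: 390.6 eq × 50 g/eq = 19,530 g.
(a) Rise: 19,530 g / 677,000 L × 1000 = 28.85 mg/L.

(b) Volume: 26,900 US gal × 3.785 L/gal = 101,816 L.
(b) Alkalinity to add: (118 − 45) = 73 mg/L as CaCO₃ × 101,816 L = 7433 g as CaCO₃.
(b) Equivalents: 7433 g ÷ 50 g/eq = 148.7 eq.
(b) Each mole of Na₂CO₃ supplies 2 eq, so 148.7 / 2 = 74.33 mol.
(b) Mass: 74.33 mol × 106 g/mol = 7879 g.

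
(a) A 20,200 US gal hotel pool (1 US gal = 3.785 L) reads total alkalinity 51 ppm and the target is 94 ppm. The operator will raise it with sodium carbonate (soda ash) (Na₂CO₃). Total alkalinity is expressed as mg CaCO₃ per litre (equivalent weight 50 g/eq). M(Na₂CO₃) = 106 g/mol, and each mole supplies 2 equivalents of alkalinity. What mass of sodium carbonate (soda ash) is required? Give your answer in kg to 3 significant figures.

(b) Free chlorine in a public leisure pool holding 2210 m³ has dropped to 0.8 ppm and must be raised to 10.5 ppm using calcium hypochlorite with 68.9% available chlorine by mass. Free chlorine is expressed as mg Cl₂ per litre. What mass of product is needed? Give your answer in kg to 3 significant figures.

(a) Volume: 20,200 US gal × 3.785 L/gal = 76,457 L.
(a) Alkalinity to add: (94 − 51) = 43 mg/L as CaCO₃ × 76,457 L = 3288 g as CaCO₃.
(a) Equivalents: 3288 g ÷ 50 g/eq = 65.75 eq.
(a) Each mole of Na₂CO₃ supplies 2 eq, so 65.75 / 2 = 32.88 mol.
(a) Mass: 32.88 mol × 106 g/mol = 3485 g.

(b) Volume: 2210 m³ = 2,210,000 L.
(b) Chlorine deficit: 10.5 − 0.8 = 9.7 ppm = 9.7 mg/L as Cl₂.
(b) Cl₂ equivalent needed: 9.7 mg/L × 2,210,000 L = 21,440,000 mg = 21,440 g.
(b) Product at 68.9% available chlorine: 21,440 / 0.689 = 31,110 g.

(a) 3.48 kg; (b) 31.1 kg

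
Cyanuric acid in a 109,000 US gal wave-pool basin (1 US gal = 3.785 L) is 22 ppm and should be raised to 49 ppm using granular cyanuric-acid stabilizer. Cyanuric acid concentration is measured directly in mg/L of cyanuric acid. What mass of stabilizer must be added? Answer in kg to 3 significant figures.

Volume: 109,000 US gal × 3.785 L/gal = 412,565 L.
CYA to add: (49 − 22) = 27 mg/L × 412,565 L = 11,140 g cyanuric acid.

11.1 kg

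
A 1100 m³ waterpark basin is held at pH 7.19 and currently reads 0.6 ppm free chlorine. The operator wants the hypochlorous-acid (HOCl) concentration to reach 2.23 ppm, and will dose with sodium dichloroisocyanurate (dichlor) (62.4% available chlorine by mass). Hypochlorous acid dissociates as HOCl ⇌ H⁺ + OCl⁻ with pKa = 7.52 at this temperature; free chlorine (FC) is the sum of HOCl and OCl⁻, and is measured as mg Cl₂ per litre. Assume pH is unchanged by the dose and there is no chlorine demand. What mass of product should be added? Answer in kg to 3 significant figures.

4.71 kg

Volume: 1100 m³ = 1,100,000 L.
[OCl⁻]/[HOCl] = 10^(pH − pKa) = 10^(7.19 − 7.52) = 0.4677; fraction as HOCl = 1/(1 + 0.4677) = 0.6813.
Free chlorine required for 2.23 ppm HOCl: 2.23 / 0.6813 = 3.273 ppm.
FC to add: 3.273 − 0.6 = 2.673 mg/L as Cl₂.
Cl₂ equivalent: 2.673 mg/L × 1,100,000 L = 2940 g.
Product at 62.4% available Cl: 2940 / 0.624 = 4712 g.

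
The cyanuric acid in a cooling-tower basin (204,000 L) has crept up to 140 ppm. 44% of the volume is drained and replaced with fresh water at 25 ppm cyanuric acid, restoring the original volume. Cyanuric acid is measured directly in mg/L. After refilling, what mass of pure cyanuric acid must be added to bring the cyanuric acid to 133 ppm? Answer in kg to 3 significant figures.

8.89 kg

After draining 44% and refilling: 140 × 0.56 + 25 × 0.44 = 89.4 ppm.
Deficit to target: 133 − 89.4 = 43.6 mg/L.
Mass: 43.6 mg/L × 204,000 L = 8894 g cyanuric acid.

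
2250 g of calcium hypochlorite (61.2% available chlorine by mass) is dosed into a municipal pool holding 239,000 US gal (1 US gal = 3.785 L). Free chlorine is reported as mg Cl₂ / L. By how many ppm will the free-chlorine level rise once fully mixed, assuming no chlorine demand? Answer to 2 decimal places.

Volume: 239,000 US gal × 3.785 L/gal = 904,615 L.
Available chlorine delivered: 2250 g × 0.612 = 1377 g as Cl₂.
Concentration rise: 1377 g / 904,615 L = 1.522 mg/L = 1.52 ppm.

1.52 ppm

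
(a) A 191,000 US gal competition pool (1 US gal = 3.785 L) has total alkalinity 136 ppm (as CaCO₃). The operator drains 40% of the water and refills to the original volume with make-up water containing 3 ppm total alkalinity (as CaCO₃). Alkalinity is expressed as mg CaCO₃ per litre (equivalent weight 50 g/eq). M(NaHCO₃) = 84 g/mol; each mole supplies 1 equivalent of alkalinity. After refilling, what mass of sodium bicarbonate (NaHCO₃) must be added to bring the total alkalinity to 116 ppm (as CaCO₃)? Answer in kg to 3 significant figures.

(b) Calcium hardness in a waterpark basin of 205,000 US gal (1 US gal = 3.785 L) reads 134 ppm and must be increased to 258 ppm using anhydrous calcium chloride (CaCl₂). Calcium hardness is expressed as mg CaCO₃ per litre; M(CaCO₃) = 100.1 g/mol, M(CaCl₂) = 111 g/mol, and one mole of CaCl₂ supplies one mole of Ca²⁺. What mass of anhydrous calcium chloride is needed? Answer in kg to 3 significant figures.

(a) 40.3 kg; (b) 107 kg

(a) Volume: 191,000 US gal × 3.785 L/gal = 722,935 L.
(a) After draining 40% and refilling: 136 × 0.60 + 3 × 0.40 = 82.8 ppm.
(a) Deficit to target: 116 − 82.8 = 33.2 mg/L.
(a) As CaCO₃: 33.2 mg/L × 722,935 L = 24,000 g; ÷ 50 g/eq ÷ 1 = 480 mol NaHCO₃.
(a) Mass: 480 × 84 = 40,320 g.

(b) Volume: 205,000 US gal × 3.785 L/gal = 775,925 L.
(b) Hardness to add: (258 − 134) = 124 mg/L as CaCO₃ × 775,925 L = 96,210 g as CaCO₃.
(b) Moles of Ca²⁺ (1 mol Ca²⁺ ≡ 1 mol CaCO₃): 96,210 / 100.1 g/mol = 961.2 mol.
(b) Mass of CaCl₂: 961.2 × 111 = 106,700 g.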